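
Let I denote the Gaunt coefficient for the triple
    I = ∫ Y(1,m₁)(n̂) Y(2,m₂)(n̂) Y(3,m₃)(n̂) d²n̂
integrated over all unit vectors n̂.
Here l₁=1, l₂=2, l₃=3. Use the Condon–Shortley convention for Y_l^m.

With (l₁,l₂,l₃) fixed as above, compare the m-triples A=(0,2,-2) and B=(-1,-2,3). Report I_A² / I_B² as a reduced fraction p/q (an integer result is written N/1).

Shared (l₁,l₂,l₃)=(1,2,3): N and (l;000)² cancel in I_A²/I_B².
A: Δ = 0!·2!·4!/7! = 1/105; Racah Σ t=0..0: t=0:+1/24 = 1/24; ⇒ 3j(1 2 3; 0 2 -2)² = 1/21, sgn -1
B: Δ = 0!·2!·4!/7! = 1/105; Racah Σ t=0..0: t=0:+1/48 = 1/48; ⇒ 3j(1 2 3; -1 -2 3)² = 1/7, sgn +1
I_A²/I_B² = (1/21)/(1/7) = 1/3

1/3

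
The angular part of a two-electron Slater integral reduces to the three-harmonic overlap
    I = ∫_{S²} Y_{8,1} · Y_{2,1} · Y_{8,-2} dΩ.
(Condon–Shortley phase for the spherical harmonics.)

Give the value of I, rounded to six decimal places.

m-sum 0 ✓  L=18 even ✓  6≤8≤10 ✓
Π(2lᵢ+1) = 17×5×17 = 1445
triangle coeff Δ(8,2,8) = 1/348840
Σ_t [0,2]: t=0:+1/116121600 t=1:−1/25401600 t=2:+1/116121600 = -1/45158400
(3j)²=24/1615 [(8 2 8; 0 0 0)], sign=-1
Σ_t [1,2]: t=1:−1/58060800 t=2:+1/87091200 = -1/174182400
(3j)²=7/2584 [(8 2 8; 1 1 -2)], sign=-1
⇒ 4πI² = 21/361
I = (+1)√(21/361/(4π)) = 0.06803793

0.068038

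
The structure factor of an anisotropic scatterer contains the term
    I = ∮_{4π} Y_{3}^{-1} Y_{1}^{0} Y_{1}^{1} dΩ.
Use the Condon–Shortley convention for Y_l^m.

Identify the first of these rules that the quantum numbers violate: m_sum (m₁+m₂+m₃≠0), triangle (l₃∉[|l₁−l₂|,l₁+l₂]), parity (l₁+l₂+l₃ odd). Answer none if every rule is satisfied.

Σmᵢ = 0  ✓
l₃∈[|l₁−l₂|,l₁+l₂]=[2,4], have l₃=1  ✗
Σlᵢ = 5 ⇒ odd

triangle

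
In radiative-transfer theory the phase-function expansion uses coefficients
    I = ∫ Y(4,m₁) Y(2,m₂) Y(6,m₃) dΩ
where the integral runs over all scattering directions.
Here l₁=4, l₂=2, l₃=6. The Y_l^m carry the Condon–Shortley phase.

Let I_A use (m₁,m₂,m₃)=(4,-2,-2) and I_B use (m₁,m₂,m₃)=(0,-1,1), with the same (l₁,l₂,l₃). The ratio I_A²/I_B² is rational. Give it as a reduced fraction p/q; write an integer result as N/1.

l's match ⇒ only the (l;m) 3-j factors differ between A and B.
A: triangle coeff Δ(4,2,6) = 1/6435; Σ_t [0,0]: t=0:+1/967680 = 1/967680; (3j)²=1/6435 [(4 2 6; 4 -2 -2)], sign=+1
B: triangle coeff Δ(4,2,6) = 1/6435; Σ_t [0,0]: t=0:+1/3456 = 1/3456; (3j)²=35/1287 [(4 2 6; 0 -1 1)], sign=-1
I_A²/I_B² = (1/6435)/(35/1287) = 1/175

1/175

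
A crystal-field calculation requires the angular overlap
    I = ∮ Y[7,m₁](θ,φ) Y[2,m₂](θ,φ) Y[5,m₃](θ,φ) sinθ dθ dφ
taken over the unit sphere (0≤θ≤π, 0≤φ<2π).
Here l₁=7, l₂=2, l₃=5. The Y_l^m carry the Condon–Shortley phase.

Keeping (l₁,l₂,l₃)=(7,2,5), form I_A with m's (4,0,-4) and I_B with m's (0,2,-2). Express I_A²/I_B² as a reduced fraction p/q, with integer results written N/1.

33/7

l's match ⇒ only the (l;m) 3-j factors differ between A and B.
A: triangle coeff Δ(7,2,5) = 1/15015; Σ_t [2,2]: t=2:+1/1451520 = 1/1451520; (3j)²=1/91 [(7 2 5; 4 0 -4)], sign=-1
B: triangle coeff Δ(7,2,5) = 1/15015; Σ_t [4,4]: t=4:+1/725760 = 1/725760; (3j)²=1/429 [(7 2 5; 0 2 -2)], sign=-1
I_A²/I_B² = (1/91)/(1/429) = 33/7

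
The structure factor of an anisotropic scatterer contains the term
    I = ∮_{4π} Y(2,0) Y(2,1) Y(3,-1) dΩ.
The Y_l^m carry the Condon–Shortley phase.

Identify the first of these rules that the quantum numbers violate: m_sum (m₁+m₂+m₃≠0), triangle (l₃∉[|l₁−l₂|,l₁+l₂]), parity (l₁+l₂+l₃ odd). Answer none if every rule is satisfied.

azimuthal sum: 0 + 1 − 1 = 0  ✓
0 ≤ 3 ≤ 4 (triangle on l)  ✓
L = 2 + 2 + 3 = 7 (odd)  ✗

parity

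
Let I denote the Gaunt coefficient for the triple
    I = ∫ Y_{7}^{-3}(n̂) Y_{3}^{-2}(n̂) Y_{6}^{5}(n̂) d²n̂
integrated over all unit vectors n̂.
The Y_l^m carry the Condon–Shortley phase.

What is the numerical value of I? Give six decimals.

Rules hold: Σm=0, L=16 even, 4≤6≤10.
N = 15·7·13 = 1365
Δ = 4!·10!·2!/17! = 1/2042040
Racah Σ t=1..3: t=1:−1/207360 t=2:+1/57600 t=3:−1/207360 = 1/129600
⇒ 3j(7 3 6; 0 0 0)² = 168/12155, sgn +1
Racah Σ t=0..1: t=0:+1/87091200 t=1:−1/4354560 = -19/87091200
⇒ 3j(7 3 6; -3 -2 5)² = 361/37128, sgn +1
4πI² = N·(3j₀)²·(3jₘ)² = 7581/41327
I = +1·√(0.183439/4π) = 0.12082071

0.120821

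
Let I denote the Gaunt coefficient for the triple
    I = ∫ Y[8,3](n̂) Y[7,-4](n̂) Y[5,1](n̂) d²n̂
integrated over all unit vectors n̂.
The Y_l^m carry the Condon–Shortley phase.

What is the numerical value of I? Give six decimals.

0.095870

m-sum 0 ✓  L=20 even ✓  1≤5≤15 ✓
Π(2lᵢ+1) = 17×15×11 = 2805
triangle coeff Δ(8,7,5) = 1/814773960
Σ_t [3,7]: t=3:−1/87091200 t=4:+1/4976640 t=5:−1/2073600 t=6:+1/4976640 t=7:−1/87091200 = -1/9676800
(3j)²=360/46189 [(8 7 5; 0 0 0)], sign=+1
Σ_t [0,3]: t=0:+1/2612736000 t=1:−1/69672960 t=2:+1/17418240 t=3:−1/34836480 = 11/746496000
(3j)²=1331/251940 [(8 7 5; 3 -4 1)], sign=+1
⇒ 4πI² = 119790/1037153
I = (+1)√(119790/1037153/(4π)) = 0.09587027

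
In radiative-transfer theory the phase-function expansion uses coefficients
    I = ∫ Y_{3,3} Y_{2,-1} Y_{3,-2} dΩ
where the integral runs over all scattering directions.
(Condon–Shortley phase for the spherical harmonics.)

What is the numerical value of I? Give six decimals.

Rules hold: Σm=0, L=8 even, 1≤3≤5.
N = 7·5·7 = 245
Δ = 2!·4!·2!/9! = 1/3780
Racah Σ t=0..2: t=0:+1/24 t=1:−1/4 t=2:+1/24 = -1/6
⇒ 3j(3 2 3; 0 0 0)² = 4/105, sgn +1
Racah Σ t=0..0: t=0:+1/48 = 1/48
⇒ 3j(3 2 3; 3 -1 -2)² = 5/84, sgn -1
4πI² = N·(3j₀)²·(3jₘ)² = 5/9
I = -1·√(0.555556/4π) = -0.21026104

-0.210261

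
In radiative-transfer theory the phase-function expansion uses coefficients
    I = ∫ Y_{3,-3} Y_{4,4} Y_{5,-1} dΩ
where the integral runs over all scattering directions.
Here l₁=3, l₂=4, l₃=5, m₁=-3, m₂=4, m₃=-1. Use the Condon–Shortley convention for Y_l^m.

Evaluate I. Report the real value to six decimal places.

0.050679

Rules hold: Σm=0, L=12 even, 1≤5≤7.
N = 7·9·11 = 693
Δ = 2!·4!·6!/13! = 1/180180
Racah Σ t=0..2: t=0:+1/576 t=1:−1/144 t=2:+1/576 = -1/288
⇒ 3j(3 4 5; 0 0 0)² = 20/1001, sgn +1
Racah Σ t=2..2: t=2:+1/34560 = 1/34560
⇒ 3j(3 4 5; -3 4 -1)² = 1/429, sgn +1
4πI² = N·(3j₀)²·(3jₘ)² = 60/1859
I = +1·√(0.0322754/4π) = 0.05067935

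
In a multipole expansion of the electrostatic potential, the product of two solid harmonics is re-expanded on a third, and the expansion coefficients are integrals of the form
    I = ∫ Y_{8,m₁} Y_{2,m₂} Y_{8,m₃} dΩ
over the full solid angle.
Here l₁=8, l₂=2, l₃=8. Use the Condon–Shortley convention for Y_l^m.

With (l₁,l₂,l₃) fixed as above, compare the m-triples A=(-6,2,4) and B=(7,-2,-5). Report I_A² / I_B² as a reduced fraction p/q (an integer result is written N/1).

26/15

Same 8,2,8: normalisation and zero-m 3j drop out of the ratio.
A: Δ: 2! 14! 2! / 19! → 1/348840; sum: t=2:+1/3832012800 = 1/3832012800; 3j²(8 2 8; -6 2 4) = Δ·Π!·Σ² = 91/9690  (sign +1)
B: Δ: 2! 14! 2! / 19! → 1/348840; sum: t=0:+1/24908083200 = 1/24908083200; 3j²(8 2 8; 7 -2 -5) = Δ·Π!·Σ² = 7/1292  (sign -1)
I_A²/I_B² = (91/9690)/(7/1292) = 26/15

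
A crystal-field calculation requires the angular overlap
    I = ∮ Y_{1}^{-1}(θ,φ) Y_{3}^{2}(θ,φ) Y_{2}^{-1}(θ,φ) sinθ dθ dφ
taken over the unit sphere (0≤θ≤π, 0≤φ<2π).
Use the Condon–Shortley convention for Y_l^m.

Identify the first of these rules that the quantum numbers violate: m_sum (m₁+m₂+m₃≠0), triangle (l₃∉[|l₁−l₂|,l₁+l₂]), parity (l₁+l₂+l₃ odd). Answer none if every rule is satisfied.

azimuthal sum: -1 + 2 − 1 = 0  ✓
2 ≤ 2 ≤ 4 (triangle on l)  ✓
L = 1 + 3 + 2 = 6 (even)  ✓

none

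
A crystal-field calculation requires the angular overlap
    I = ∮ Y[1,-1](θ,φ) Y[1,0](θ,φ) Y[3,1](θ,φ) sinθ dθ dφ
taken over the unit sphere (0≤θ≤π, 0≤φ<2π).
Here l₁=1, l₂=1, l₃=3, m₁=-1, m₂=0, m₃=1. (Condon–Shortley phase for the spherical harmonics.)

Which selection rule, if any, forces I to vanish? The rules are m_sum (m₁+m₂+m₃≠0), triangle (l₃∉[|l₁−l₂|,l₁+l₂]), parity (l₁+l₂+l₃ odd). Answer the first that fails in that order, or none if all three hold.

triangle

azimuthal sum: -1 + 0 + 1 = 0  ✓
0 ≤ 3 ≤ 2 (triangle on l)  ✗
L = 1 + 1 + 3 = 5 (odd)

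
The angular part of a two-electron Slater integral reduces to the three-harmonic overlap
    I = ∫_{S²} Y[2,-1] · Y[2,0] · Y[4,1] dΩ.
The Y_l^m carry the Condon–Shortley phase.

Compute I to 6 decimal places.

-0.220728

m-sum 0 ✓  L=8 even ✓  0≤4≤4 ✓
Π(2lᵢ+1) = 5×5×9 = 225
triangle coeff Δ(2,2,4) = 1/630
Σ_t [0,0]: t=0:+1/16 = 1/16
(3j)²=2/35 [(2 2 4; 0 0 0)], sign=+1
Σ_t [0,0]: t=0:+1/24 = 1/24
(3j)²=1/21 [(2 2 4; -1 0 1)], sign=-1
⇒ 4πI² = 30/49
I = (-1)√(30/49/(4π)) = -0.22072812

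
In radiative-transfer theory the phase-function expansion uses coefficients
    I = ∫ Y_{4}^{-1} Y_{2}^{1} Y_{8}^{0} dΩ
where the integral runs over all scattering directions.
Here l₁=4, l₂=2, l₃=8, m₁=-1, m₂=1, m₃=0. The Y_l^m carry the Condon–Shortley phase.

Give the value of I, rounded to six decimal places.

0.000000

|4−2|≤8≤4+2 violated ⇒ I = 0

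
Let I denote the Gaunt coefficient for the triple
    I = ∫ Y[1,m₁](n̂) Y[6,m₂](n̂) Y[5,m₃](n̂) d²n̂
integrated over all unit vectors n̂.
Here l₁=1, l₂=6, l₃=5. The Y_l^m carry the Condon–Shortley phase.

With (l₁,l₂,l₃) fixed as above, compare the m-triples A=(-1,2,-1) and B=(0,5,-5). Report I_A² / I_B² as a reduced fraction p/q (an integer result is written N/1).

28/11

Shared (l₁,l₂,l₃)=(1,6,5): N and (l;000)² cancel in I_A²/I_B².
A: Δ = 2!·0!·10!/13! = 1/858; Racah Σ t=2..2: t=2:+1/34560 = 1/34560; ⇒ 3j(1 6 5; -1 2 -1)² = 14/429, sgn +1
B: Δ = 2!·0!·10!/13! = 1/858; Racah Σ t=1..1: t=1:−1/3628800 = -1/3628800; ⇒ 3j(1 6 5; 0 5 -5)² = 1/78, sgn -1
I_A²/I_B² = (14/429)/(1/78) = 28/11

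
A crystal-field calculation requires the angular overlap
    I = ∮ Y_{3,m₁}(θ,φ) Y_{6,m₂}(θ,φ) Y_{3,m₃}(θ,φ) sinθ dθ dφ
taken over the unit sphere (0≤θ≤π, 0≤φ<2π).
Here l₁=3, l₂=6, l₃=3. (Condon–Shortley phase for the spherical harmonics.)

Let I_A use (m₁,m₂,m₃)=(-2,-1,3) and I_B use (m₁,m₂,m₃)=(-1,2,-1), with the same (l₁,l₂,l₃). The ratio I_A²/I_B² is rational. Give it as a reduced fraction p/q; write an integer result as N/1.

Shared (l₁,l₂,l₃)=(3,6,3): N and (l;000)² cancel in I_A²/I_B².
A: Δ = 6!·0!·6!/13! = 1/12012; Racah Σ t=5..5: t=5:−1/86400 = -1/86400; ⇒ 3j(3 6 3; -2 -1 3)² = 1/1716, sgn -1
B: Δ = 6!·0!·6!/13! = 1/12012; Racah Σ t=4..4: t=4:+1/2304 = 1/2304; ⇒ 3j(3 6 3; -1 2 -1)² = 5/143, sgn +1
I_A²/I_B² = (1/1716)/(5/143) = 1/60

1/60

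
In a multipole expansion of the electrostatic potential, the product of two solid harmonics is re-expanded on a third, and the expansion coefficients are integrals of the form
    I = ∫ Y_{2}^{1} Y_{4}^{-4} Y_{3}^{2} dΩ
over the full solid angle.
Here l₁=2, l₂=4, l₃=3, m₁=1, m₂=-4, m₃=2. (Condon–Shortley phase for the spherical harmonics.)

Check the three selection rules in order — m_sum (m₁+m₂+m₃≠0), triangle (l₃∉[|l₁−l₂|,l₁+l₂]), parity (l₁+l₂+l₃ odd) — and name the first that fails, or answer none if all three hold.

m_sum

m₁+m₂+m₃ = 1 − 4 + 2 = -1  ✗
triangle: |2−4|=2 ≤ l₃=3 ≤ 2+4=6
parity: l₁+l₂+l₃ = 9 is odd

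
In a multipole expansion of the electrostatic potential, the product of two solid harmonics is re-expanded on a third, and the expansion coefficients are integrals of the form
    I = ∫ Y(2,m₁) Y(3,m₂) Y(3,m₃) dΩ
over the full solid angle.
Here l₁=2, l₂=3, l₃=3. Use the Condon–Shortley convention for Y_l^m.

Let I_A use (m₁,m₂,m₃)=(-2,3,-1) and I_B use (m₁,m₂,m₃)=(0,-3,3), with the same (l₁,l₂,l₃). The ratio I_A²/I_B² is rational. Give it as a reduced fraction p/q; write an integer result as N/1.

2/5

Same 2,3,3: normalisation and zero-m 3j drop out of the ratio.
A: Δ: 2! 2! 4! / 9! → 1/3780; sum: t=2:+1/96 = 1/96; 3j²(2 3 3; -2 3 -1) = Δ·Π!·Σ² = 1/42  (sign +1)
B: Δ: 2! 2! 4! / 9! → 1/3780; sum: t=0:+1/96 = 1/96; 3j²(2 3 3; 0 -3 3) = Δ·Π!·Σ² = 5/84  (sign +1)
I_A²/I_B² = (1/42)/(5/84) = 2/5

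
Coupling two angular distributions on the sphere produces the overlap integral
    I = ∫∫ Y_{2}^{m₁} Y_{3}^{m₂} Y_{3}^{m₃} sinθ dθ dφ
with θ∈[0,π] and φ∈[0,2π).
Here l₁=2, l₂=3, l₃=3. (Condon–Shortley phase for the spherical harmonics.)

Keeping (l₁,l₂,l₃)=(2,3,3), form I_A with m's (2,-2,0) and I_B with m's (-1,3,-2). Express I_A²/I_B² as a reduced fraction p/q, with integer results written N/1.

4/5

Shared (l₁,l₂,l₃)=(2,3,3): N and (l;000)² cancel in I_A²/I_B².
A: Δ = 2!·2!·4!/9! = 1/3780; Racah Σ t=0..0: t=0:+1/24 = 1/24; ⇒ 3j(2 3 3; 2 -2 0)² = 1/21, sgn -1
B: Δ = 2!·2!·4!/9! = 1/3780; Racah Σ t=2..2: t=2:+1/48 = 1/48; ⇒ 3j(2 3 3; -1 3 -2)² = 5/84, sgn -1
I_A²/I_B² = (1/21)/(5/84) = 4/5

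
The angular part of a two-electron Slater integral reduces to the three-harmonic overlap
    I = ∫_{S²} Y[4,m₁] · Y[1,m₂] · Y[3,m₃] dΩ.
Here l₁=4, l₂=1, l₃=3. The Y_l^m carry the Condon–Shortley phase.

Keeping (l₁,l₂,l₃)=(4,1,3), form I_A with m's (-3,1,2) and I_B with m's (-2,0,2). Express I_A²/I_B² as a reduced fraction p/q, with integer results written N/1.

7/4

Same 4,1,3: normalisation and zero-m 3j drop out of the ratio.
A: Δ: 2! 6! 0! / 9! → 1/252; sum: t=2:+1/240 = 1/240; 3j²(4 1 3; -3 1 2) = Δ·Π!·Σ² = 1/12  (sign -1)
B: Δ: 2! 6! 0! / 9! → 1/252; sum: t=1:−1/120 = -1/120; 3j²(4 1 3; -2 0 2) = Δ·Π!·Σ² = 1/21  (sign +1)
I_A²/I_B² = (1/12)/(1/21) = 7/4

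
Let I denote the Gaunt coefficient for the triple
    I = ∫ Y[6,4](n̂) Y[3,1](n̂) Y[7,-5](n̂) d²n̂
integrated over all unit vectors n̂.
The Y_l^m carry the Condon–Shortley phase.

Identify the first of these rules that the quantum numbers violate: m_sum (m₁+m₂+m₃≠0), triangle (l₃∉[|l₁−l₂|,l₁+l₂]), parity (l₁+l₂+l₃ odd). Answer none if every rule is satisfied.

none

m₁+m₂+m₃ = 4 + 1 − 5 = 0  ✓
triangle: |6−3|=3 ≤ l₃=7 ≤ 6+3=9  ✓
parity: l₁+l₂+l₃ = 16 is even  ✓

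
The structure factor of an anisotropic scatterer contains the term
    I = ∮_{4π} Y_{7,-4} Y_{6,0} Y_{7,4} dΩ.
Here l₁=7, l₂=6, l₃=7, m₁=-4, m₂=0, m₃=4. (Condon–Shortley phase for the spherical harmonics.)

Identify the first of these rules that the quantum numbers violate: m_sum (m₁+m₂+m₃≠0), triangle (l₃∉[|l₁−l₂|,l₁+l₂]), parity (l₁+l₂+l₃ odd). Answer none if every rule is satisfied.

none

azimuthal sum: -4 + 0 + 4 = 0  ✓
1 ≤ 7 ≤ 13 (triangle on l)  ✓
L = 7 + 6 + 7 = 20 (even)  ✓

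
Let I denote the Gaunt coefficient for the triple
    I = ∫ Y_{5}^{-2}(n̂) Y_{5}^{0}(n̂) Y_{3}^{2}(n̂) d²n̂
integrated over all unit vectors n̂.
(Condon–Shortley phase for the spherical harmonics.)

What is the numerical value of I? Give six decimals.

0.000000

Σlᵢ=13 odd — θ-integrand is odd under cosθ→−cosθ; I=0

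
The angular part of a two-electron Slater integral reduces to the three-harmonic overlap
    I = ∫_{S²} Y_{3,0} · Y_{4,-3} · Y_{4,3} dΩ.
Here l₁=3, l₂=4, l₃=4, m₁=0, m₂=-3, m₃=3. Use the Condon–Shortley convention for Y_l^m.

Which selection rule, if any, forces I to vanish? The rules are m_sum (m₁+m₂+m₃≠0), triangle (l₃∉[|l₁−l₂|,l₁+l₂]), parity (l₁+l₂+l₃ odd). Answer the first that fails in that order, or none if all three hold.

parity

Σmᵢ = 0  ✓
l₃∈[|l₁−l₂|,l₁+l₂]=[1,7], have l₃=4  ✓
Σlᵢ = 11 ⇒ odd  ✗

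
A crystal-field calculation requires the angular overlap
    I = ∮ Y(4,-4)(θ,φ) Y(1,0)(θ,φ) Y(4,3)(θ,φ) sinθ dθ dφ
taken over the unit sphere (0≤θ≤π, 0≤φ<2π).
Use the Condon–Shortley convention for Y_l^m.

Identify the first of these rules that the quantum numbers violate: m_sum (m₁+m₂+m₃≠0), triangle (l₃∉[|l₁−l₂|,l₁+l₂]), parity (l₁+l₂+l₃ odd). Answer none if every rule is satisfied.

m_sum

m₁+m₂+m₃ = -4 + 0 + 3 = -1  ✗
triangle: |4−1|=3 ≤ l₃=4 ≤ 4+1=5
parity: l₁+l₂+l₃ = 9 is odd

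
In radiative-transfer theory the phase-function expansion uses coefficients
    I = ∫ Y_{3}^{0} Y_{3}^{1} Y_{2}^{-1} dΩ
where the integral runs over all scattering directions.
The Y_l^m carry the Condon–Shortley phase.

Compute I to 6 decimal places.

Rules hold: Σm=0, L=8 even, 0≤2≤6.
N = 7·7·5 = 245
Δ = 4!·2!·2!/9! = 1/3780
Racah Σ t=1..3: t=1:−1/24 t=2:+1/4 t=3:−1/24 = 1/6
⇒ 3j(3 3 2; 0 0 0)² = 4/105, sgn +1
Racah Σ t=2..3: t=2:+1/8 t=3:−1/12 = 1/24
⇒ 3j(3 3 2; 0 1 -1)² = 1/210, sgn -1
4πI² = N·(3j₀)²·(3jₘ)² = 2/45
I = -1·√(0.0444444/4π) = -0.05947080

-0.059471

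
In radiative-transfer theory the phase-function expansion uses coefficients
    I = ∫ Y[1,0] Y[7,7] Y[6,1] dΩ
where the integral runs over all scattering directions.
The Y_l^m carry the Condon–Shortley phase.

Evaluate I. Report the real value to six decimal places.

0.000000

Σmᵢ = 8 ≠ 0, so the φ-integral vanishes; I = 0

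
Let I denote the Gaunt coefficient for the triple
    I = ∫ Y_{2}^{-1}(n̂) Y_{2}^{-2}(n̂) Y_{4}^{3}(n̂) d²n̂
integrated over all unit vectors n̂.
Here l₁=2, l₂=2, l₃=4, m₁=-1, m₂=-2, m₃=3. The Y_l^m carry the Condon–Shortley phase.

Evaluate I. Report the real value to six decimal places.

m-sum 0 ✓  L=8 even ✓  0≤4≤4 ✓
Π(2lᵢ+1) = 5×5×9 = 225
triangle coeff Δ(2,2,4) = 1/630
Σ_t [0,0]: t=0:+1/16 = 1/16
(3j)²=2/35 [(2 2 4; 0 0 0)], sign=+1
Σ_t [0,0]: t=0:+1/144 = 1/144
(3j)²=1/18 [(2 2 4; -1 -2 3)], sign=-1
⇒ 4πI² = 5/7
I = (-1)√(5/7/(4π)) = -0.23841361

-0.238414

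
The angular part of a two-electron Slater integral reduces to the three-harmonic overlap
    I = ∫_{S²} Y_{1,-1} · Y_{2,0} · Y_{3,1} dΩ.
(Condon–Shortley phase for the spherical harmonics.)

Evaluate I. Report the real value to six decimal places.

-0.202301

Checks pass: Σm=0; 6 even; l₃=3∈[1,3].
(2·1+1)(2·2+1)(2·3+1) = 105
Δ: 0! 2! 4! / 7! → 1/105
sum: t=0:+1/4 = 1/4
3j²(1 2 3; 0 0 0) = Δ·Π!·Σ² = 3/35  (sign -1)
sum: t=0:+1/8 = 1/8
3j²(1 2 3; -1 0 1) = Δ·Π!·Σ² = 2/35  (sign +1)
combine: 4πI² = 105·3/35·2/35 = 18/35
take √, sign -1: I = -0.20230066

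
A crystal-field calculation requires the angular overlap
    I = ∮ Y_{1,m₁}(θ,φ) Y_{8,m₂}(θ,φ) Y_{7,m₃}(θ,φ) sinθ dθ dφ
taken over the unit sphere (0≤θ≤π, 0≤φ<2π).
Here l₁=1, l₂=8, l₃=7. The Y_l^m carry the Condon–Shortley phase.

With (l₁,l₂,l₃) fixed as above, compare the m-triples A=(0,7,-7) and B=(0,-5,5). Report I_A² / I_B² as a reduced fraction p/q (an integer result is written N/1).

Shared (l₁,l₂,l₃)=(1,8,7): N and (l;000)² cancel in I_A²/I_B².
A: Δ = 2!·0!·14!/17! = 1/2040; Racah Σ t=1..1: t=1:−1/87178291200 = -1/87178291200; ⇒ 3j(1 8 7; 0 7 -7)² = 1/136, sgn -1
B: Δ = 2!·0!·14!/17! = 1/2040; Racah Σ t=1..1: t=1:−1/958003200 = -1/958003200; ⇒ 3j(1 8 7; 0 -5 5)² = 13/680, sgn -1
I_A²/I_B² = (1/136)/(13/680) = 5/13

5/13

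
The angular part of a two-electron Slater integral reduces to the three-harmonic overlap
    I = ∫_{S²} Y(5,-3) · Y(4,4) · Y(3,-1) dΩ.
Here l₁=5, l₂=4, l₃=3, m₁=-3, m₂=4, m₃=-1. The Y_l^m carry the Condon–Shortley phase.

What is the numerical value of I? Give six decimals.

Checks pass: Σm=0; 12 even; l₃=3∈[1,9].
(2·5+1)(2·4+1)(2·3+1) = 693
Δ: 6! 4! 2! / 13! → 1/180180
sum: t=2:+1/576 t=3:−1/144 t=4:+1/576 = -1/288
3j²(5 4 3; 0 0 0) = Δ·Π!·Σ² = 20/1001  (sign +1)
sum: t=6:+1/5760 = 1/5760
3j²(5 4 3; -3 4 -1) = Δ·Π!·Σ² = 56/2145  (sign +1)
combine: 4πI² = 693·20/1001·56/2145 = 672/1859
take √, sign +1: I = 0.16960553

0.169606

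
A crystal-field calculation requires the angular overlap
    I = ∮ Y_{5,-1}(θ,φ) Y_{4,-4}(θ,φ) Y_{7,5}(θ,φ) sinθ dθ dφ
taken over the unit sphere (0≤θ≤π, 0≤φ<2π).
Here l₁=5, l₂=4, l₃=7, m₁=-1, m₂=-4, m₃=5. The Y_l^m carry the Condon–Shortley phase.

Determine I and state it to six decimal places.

Checks pass: Σm=0; 16 even; l₃=7∈[1,9].
(2·5+1)(2·4+1)(2·7+1) = 1485
Δ: 2! 8! 6! / 17! → 1/6126120
sum: t=0:+1/69120 t=1:−1/20736 t=2:+1/69120 = -1/51840
3j²(5 4 7; 0 0 0) = Δ·Π!·Σ² = 280/21879  (sign +1)
sum: t=0:+1/2073600 = 1/2073600
3j²(5 4 7; -1 -4 5) = Δ·Π!·Σ² = 28/1105  (sign +1)
combine: 4πI² = 1485·280/21879·28/1105 = 23520/48841
take √, sign +1: I = 0.19575887

0.195759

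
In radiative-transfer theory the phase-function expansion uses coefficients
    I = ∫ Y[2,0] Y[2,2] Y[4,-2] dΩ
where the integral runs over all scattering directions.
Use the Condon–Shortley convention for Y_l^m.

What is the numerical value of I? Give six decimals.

m-sum 0 ✓  L=8 even ✓  0≤4≤4 ✓
Π(2lᵢ+1) = 5×5×9 = 225
triangle coeff Δ(2,2,4) = 1/630
Σ_t [0,0]: t=0:+1/16 = 1/16
(3j)²=2/35 [(2 2 4; 0 0 0)], sign=+1
Σ_t [0,0]: t=0:+1/96 = 1/96
(3j)²=1/42 [(2 2 4; 0 2 -2)], sign=+1
⇒ 4πI² = 15/49
I = (+1)√(15/49/(4π)) = 0.15607835

0.156078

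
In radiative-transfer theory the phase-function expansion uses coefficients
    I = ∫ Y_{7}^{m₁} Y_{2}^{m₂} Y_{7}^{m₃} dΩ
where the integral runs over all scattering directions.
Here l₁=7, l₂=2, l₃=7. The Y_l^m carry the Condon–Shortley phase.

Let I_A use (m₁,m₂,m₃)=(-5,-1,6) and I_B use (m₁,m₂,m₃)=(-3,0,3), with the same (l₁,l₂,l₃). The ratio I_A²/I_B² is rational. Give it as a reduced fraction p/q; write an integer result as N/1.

Shared (l₁,l₂,l₃)=(7,2,7): N and (l;000)² cancel in I_A²/I_B².
A: Δ = 2!·12!·2!/17! = 1/185640; Racah Σ t=0..1: t=0:+1/958003200 t=1:−1/79833600 = -1/87091200; ⇒ 3j(7 2 7; -5 -1 6)² = 121/4760, sgn +1
B: Δ = 2!·12!·2!/17! = 1/185640; Racah Σ t=0..2: t=0:+1/29030400 t=1:−1/2177280 t=2:+1/3870720 = -29/174182400; ⇒ 3j(7 2 7; -3 0 3)² = 841/185640, sgn -1
I_A²/I_B² = (121/4760)/(841/185640) = 4719/841

4719/841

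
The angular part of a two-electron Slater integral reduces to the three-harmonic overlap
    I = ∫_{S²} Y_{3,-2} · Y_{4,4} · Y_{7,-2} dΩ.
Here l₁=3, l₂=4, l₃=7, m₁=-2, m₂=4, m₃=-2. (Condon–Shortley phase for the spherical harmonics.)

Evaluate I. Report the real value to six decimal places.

0.020214

Rules hold: Σm=0, L=14 even, 1≤7≤7.
N = 7·9·15 = 945
Δ = 0!·6!·8!/15! = 1/45045
Racah Σ t=0..0: t=0:+1/20736 = 1/20736
⇒ 3j(3 4 7; 0 0 0)² = 35/1287, sgn -1
Racah Σ t=0..0: t=0:+1/4838400 = 1/4838400
⇒ 3j(3 4 7; -2 4 -2)² = 1/5005, sgn -1
4πI² = N·(3j₀)²·(3jₘ)² = 105/20449
I = +1·√(0.00513473/4π) = 0.02021407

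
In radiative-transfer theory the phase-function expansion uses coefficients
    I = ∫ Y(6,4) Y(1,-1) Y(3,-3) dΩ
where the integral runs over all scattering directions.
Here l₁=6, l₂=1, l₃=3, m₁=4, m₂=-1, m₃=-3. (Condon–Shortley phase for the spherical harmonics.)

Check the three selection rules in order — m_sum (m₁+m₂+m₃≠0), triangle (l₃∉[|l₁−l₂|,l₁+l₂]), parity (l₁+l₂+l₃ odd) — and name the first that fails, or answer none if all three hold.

triangle

m₁+m₂+m₃ = 4 − 1 − 3 = 0  ✓
triangle: |6−1|=5 ≤ l₃=3 ≤ 6+1=7  ✗
parity: l₁+l₂+l₃ = 10 is even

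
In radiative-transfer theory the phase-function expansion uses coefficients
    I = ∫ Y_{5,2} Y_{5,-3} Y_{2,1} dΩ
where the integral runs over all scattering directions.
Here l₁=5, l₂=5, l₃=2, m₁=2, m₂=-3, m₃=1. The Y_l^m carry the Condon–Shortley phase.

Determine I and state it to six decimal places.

-0.161739

m-sum 0 ✓  L=12 even ✓  0≤2≤10 ✓
Π(2lᵢ+1) = 11×11×5 = 605
triangle coeff Δ(5,5,2) = 1/38610
Σ_t [3,5]: t=3:−1/2880 t=4:+1/576 t=5:−1/2880 = 1/960
(3j)²=10/429 [(5 5 2; 0 0 0)], sign=+1
Σ_t [1,2]: t=1:−1/10080 t=2:+1/2880 = 1/4032
(3j)²=10/429 [(5 5 2; 2 -3 1)], sign=-1
⇒ 4πI² = 500/1521
I = (-1)√(500/1521/(4π)) = -0.16173926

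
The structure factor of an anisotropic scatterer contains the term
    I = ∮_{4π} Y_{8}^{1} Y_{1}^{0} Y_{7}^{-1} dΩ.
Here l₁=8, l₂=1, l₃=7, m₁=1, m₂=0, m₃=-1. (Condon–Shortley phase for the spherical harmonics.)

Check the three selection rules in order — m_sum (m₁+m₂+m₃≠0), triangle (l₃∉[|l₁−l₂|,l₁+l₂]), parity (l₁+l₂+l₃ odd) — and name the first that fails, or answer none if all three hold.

m₁+m₂+m₃ = 1 + 0 − 1 = 0  ✓
triangle: |8−1|=7 ≤ l₃=7 ≤ 8+1=9  ✓
parity: l₁+l₂+l₃ = 16 is even  ✓

none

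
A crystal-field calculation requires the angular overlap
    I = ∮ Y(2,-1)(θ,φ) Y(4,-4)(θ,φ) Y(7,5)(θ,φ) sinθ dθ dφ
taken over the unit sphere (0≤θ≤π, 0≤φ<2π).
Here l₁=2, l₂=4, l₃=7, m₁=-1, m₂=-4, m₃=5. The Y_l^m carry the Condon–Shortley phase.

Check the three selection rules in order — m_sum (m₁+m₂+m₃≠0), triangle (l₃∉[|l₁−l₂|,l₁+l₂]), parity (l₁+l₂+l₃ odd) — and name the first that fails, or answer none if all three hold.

azimuthal sum: -1 − 4 + 5 = 0  ✓
2 ≤ 7 ≤ 6 (triangle on l)  ✗
L = 2 + 4 + 7 = 13 (odd)

triangle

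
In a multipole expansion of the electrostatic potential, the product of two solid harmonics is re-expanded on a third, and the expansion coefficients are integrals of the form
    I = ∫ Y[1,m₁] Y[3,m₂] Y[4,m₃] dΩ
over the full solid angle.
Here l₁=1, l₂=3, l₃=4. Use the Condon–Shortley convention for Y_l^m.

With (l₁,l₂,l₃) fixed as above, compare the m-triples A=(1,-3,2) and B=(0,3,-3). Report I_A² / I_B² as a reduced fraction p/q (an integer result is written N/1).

1/7

Same 1,3,4: normalisation and zero-m 3j drop out of the ratio.
A: Δ: 0! 2! 6! / 9! → 1/252; sum: t=0:+1/1440 = 1/1440; 3j²(1 3 4; 1 -3 2) = Δ·Π!·Σ² = 1/252  (sign +1)
B: Δ: 0! 2! 6! / 9! → 1/252; sum: t=0:+1/720 = 1/720; 3j²(1 3 4; 0 3 -3) = Δ·Π!·Σ² = 1/36  (sign -1)
I_A²/I_B² = (1/252)/(1/36) = 1/7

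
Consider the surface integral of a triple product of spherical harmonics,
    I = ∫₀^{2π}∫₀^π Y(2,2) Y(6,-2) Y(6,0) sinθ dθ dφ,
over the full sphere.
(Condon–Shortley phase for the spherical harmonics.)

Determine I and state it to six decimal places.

-0.191909

m-sum 0 ✓  L=14 even ✓  4≤6≤8 ✓
Π(2lᵢ+1) = 5×13×13 = 845
triangle coeff Δ(2,6,6) = 1/90090
Σ_t [0,2]: t=0:+1/69120 t=1:−1/14400 t=2:+1/69120 = -7/172800
(3j)²=14/715 [(2 6 6; 0 0 0)], sign=-1
Σ_t [0,0]: t=0:+1/69120 = 1/69120
(3j)²=4/143 [(2 6 6; 2 -2 0)], sign=+1
⇒ 4πI² = 56/121
I = (-1)√(56/121/(4π)) = -0.19190947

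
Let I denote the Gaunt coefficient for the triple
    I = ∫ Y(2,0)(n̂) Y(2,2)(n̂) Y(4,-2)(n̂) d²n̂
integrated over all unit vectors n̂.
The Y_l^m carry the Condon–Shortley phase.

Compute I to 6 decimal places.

Checks pass: Σm=0; 8 even; l₃=4∈[0,4].
(2·2+1)(2·2+1)(2·4+1) = 225
Δ: 0! 4! 4! / 9! → 1/630
sum: t=0:+1/16 = 1/16
3j²(2 2 4; 0 0 0) = Δ·Π!·Σ² = 2/35  (sign +1)
sum: t=0:+1/96 = 1/96
3j²(2 2 4; 0 2 -2) = Δ·Π!·Σ² = 1/42  (sign +1)
combine: 4πI² = 225·2/35·1/42 = 15/49
take √, sign +1: I = 0.15607835

0.156078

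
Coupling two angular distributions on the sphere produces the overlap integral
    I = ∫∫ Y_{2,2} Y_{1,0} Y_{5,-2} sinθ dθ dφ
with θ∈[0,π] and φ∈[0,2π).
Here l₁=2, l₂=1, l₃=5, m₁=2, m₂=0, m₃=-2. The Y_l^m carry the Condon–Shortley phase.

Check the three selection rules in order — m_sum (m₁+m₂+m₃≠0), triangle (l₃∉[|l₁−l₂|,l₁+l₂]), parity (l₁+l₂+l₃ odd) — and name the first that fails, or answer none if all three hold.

triangle

azimuthal sum: 2 + 0 − 2 = 0  ✓
1 ≤ 5 ≤ 3 (triangle on l)  ✗
L = 2 + 1 + 5 = 8 (even)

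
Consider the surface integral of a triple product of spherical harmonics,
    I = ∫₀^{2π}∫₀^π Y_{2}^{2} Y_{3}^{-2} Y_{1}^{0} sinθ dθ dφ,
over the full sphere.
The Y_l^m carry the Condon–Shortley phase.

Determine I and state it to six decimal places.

m-sum 0 ✓  L=6 even ✓  1≤1≤5 ✓
Π(2lᵢ+1) = 5×7×3 = 105
triangle coeff Δ(2,3,1) = 1/105
Σ_t [2,2]: t=2:+1/4 = 1/4
(3j)²=3/35 [(2 3 1; 0 0 0)], sign=-1
Σ_t [0,0]: t=0:+1/24 = 1/24
(3j)²=1/21 [(2 3 1; 2 -2 0)], sign=-1
⇒ 4πI² = 3/7
I = (+1)√(3/7/(4π)) = 0.18467439

0.184674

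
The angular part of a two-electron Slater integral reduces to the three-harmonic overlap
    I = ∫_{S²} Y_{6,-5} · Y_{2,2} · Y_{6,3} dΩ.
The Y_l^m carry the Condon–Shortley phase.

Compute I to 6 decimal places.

m-sum 0 ✓  L=14 even ✓  4≤6≤8 ✓
Π(2lᵢ+1) = 13×5×13 = 845
triangle coeff Δ(6,2,6) = 1/90090
Σ_t [0,2]: t=0:+1/69120 t=1:−1/14400 t=2:+1/69120 = -7/172800
(3j)²=14/715 [(6 2 6; 0 0 0)], sign=-1
Σ_t [2,2]: t=2:+1/1451520 = 1/1451520
(3j)²=1/91 [(6 2 6; -5 2 3)], sign=-1
⇒ 4πI² = 2/11
I = (+1)√(2/11/(4π)) = 0.12028562

0.120286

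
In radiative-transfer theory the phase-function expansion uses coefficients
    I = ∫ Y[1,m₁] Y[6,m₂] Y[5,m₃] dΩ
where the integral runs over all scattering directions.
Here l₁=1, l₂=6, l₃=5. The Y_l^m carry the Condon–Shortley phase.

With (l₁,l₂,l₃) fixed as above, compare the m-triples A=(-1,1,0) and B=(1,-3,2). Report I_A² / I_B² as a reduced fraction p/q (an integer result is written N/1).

7/12

Same 1,6,5: normalisation and zero-m 3j drop out of the ratio.
A: Δ: 2! 0! 10! / 13! → 1/858; sum: t=2:+1/28800 = 1/28800; 3j²(1 6 5; -1 1 0) = Δ·Π!·Σ² = 7/286  (sign -1)
B: Δ: 2! 0! 10! / 13! → 1/858; sum: t=0:+1/60480 = 1/60480; 3j²(1 6 5; 1 -3 2) = Δ·Π!·Σ² = 6/143  (sign -1)
I_A²/I_B² = (7/286)/(6/143) = 7/12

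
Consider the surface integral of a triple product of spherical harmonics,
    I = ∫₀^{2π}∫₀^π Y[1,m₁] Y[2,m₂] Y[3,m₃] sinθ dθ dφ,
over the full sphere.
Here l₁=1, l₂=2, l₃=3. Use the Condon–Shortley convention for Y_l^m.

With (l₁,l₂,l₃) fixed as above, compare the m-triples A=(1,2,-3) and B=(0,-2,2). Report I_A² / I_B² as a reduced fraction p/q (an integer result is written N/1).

3/1

l's match ⇒ only the (l;m) 3-j factors differ between A and B.
A: triangle coeff Δ(1,2,3) = 1/105; Σ_t [0,0]: t=0:+1/48 = 1/48; (3j)²=1/7 [(1 2 3; 1 2 -3)], sign=+1
B: triangle coeff Δ(1,2,3) = 1/105; Σ_t [0,0]: t=0:+1/24 = 1/24; (3j)²=1/21 [(1 2 3; 0 -2 2)], sign=-1
I_A²/I_B² = (1/7)/(1/21) = 3/1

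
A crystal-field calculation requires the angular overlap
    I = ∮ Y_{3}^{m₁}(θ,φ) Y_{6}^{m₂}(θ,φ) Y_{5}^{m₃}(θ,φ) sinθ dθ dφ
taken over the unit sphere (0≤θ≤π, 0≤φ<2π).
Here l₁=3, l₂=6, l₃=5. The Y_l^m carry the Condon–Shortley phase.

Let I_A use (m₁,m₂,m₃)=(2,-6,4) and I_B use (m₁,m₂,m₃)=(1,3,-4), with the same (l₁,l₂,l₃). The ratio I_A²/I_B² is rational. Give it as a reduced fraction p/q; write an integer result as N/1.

Same 3,6,5: normalisation and zero-m 3j drop out of the ratio.
A: Δ: 4! 2! 8! / 15! → 1/675675; sum: t=0:+1/967680 = 1/967680; 3j²(3 6 5; 2 -6 4) = Δ·Π!·Σ² = 3/91  (sign -1)
B: Δ: 4! 2! 8! / 15! → 1/675675; sum: t=1:−1/241920 t=2:+1/40320 = 1/48384; 3j²(3 6 5; 1 3 -4) = Δ·Π!·Σ² = 24/1001  (sign -1)
I_A²/I_B² = (3/91)/(24/1001) = 11/8

11/8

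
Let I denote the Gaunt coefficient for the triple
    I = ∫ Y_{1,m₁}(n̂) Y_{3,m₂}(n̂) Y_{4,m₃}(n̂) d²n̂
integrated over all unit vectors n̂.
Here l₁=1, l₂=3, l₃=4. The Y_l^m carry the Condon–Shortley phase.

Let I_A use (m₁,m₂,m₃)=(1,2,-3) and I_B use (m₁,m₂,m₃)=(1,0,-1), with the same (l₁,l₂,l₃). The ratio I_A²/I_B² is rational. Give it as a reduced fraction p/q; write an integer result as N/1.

21/10

Same 1,3,4: normalisation and zero-m 3j drop out of the ratio.
A: Δ: 0! 2! 6! / 9! → 1/252; sum: t=0:+1/240 = 1/240; 3j²(1 3 4; 1 2 -3) = Δ·Π!·Σ² = 1/12  (sign -1)
B: Δ: 0! 2! 6! / 9! → 1/252; sum: t=0:+1/72 = 1/72; 3j²(1 3 4; 1 0 -1) = Δ·Π!·Σ² = 5/126  (sign -1)
I_A²/I_B² = (1/12)/(5/126) = 21/10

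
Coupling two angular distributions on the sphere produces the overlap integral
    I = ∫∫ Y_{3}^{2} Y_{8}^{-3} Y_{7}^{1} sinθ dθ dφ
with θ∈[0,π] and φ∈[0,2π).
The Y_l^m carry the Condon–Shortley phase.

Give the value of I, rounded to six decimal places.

Rules hold: Σm=0, L=18 even, 5≤7≤11.
N = 7·17·15 = 1785
Δ = 4!·2!·12!/19! = 1/5290740
Racah Σ t=1..3: t=1:−1/7257600 t=2:+1/2073600 t=3:−1/7257600 = 1/4838400
⇒ 3j(3 8 7; 0 0 0)² = 252/20995, sgn -1
Racah Σ t=0..1: t=0:+1/14515200 t=1:−1/11612160 = -1/58060800
⇒ 3j(3 8 7; 2 -3 1)² = 55/58786, sgn -1
4πI² = N·(3j₀)²·(3jₘ)² = 20790/1037153
I = +1·√(0.0200453/4π) = 0.03993934

0.039939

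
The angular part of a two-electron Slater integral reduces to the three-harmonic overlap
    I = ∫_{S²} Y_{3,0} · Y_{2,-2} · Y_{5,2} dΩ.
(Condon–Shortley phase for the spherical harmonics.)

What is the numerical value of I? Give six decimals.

0.141758

Checks pass: Σm=0; 10 even; l₃=5∈[1,5].
(2·3+1)(2·2+1)(2·5+1) = 385
Δ: 0! 6! 4! / 11! → 1/2310
sum: t=0:+1/144 = 1/144
3j²(3 2 5; 0 0 0) = Δ·Π!·Σ² = 10/231  (sign -1)
sum: t=0:+1/864 = 1/864
3j²(3 2 5; 0 -2 2) = Δ·Π!·Σ² = 1/66  (sign -1)
combine: 4πI² = 385·10/231·1/66 = 25/99
take √, sign +1: I = 0.14175797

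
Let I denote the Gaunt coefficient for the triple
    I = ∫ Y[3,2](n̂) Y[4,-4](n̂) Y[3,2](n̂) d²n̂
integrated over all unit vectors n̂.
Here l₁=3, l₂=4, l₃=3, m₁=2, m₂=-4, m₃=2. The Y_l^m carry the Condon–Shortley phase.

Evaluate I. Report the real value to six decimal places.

Rules hold: Σm=0, L=10 even, 1≤3≤7.
N = 7·9·7 = 441
Δ = 4!·2!·4!/11! = 1/34650
Racah Σ t=1..3: t=1:−1/72 t=2:+1/16 t=3:−1/72 = 5/144
⇒ 3j(3 4 3; 0 0 0)² = 2/77, sgn -1
Racah Σ t=0..0: t=0:+1/576 = 1/576
⇒ 3j(3 4 3; 2 -4 2)² = 5/99, sgn -1
4πI² = N·(3j₀)²·(3jₘ)² = 70/121
I = +1·√(0.578512/4π) = 0.21456131

0.214561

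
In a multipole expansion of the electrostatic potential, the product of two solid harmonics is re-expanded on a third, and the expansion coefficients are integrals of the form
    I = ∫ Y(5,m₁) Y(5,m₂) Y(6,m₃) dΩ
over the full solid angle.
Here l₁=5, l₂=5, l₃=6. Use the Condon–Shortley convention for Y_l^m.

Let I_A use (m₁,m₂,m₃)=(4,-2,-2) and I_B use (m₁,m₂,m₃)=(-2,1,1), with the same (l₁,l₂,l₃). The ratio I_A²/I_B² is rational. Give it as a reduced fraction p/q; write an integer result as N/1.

Shared (l₁,l₂,l₃)=(5,5,6): N and (l;000)² cancel in I_A²/I_B².
A: Δ = 4!·6!·6!/17! = 1/28588560; Racah Σ t=0..1: t=0:+1/103680 t=1:−1/207360 = 1/207360; ⇒ 3j(5 5 6; 4 -2 -2)² = 21/2431, sgn +1
B: Δ = 4!·6!·6!/17! = 1/28588560; Racah Σ t=1..4: t=1:−1/518400 t=2:+1/23040 t=3:−1/10368 t=4:+1/41472 = -1/32400; ⇒ 3j(5 5 6; -2 1 1)² = 128/12155, sgn +1
I_A²/I_B² = (21/2431)/(128/12155) = 105/128

105/128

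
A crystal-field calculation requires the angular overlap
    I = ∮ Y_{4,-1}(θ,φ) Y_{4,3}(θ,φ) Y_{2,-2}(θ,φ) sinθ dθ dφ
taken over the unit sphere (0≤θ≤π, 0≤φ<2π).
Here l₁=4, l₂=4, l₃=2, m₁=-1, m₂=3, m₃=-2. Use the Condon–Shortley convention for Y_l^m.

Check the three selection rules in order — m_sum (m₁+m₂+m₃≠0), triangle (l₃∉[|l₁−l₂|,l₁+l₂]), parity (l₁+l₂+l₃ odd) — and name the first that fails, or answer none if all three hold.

none

azimuthal sum: -1 + 3 − 2 = 0  ✓
0 ≤ 2 ≤ 8 (triangle on l)  ✓
L = 4 + 4 + 2 = 10 (even)  ✓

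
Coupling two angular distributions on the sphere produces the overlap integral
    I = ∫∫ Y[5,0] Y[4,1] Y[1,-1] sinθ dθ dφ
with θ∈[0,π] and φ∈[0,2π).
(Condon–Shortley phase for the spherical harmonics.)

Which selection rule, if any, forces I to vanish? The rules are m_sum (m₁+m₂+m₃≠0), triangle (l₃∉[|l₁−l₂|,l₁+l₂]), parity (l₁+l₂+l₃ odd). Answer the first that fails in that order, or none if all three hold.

none

azimuthal sum: 0 + 1 − 1 = 0  ✓
1 ≤ 1 ≤ 9 (triangle on l)  ✓
L = 5 + 4 + 1 = 10 (even)  ✓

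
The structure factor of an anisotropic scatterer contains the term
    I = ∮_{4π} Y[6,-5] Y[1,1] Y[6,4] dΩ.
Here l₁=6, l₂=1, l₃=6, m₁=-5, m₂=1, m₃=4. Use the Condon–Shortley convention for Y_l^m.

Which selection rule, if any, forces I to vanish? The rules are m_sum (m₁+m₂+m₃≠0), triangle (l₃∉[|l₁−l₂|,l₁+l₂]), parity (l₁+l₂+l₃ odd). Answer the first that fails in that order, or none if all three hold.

Σmᵢ = 0  ✓
l₃∈[|l₁−l₂|,l₁+l₂]=[5,7], have l₃=6  ✓
Σlᵢ = 13 ⇒ odd  ✗

parity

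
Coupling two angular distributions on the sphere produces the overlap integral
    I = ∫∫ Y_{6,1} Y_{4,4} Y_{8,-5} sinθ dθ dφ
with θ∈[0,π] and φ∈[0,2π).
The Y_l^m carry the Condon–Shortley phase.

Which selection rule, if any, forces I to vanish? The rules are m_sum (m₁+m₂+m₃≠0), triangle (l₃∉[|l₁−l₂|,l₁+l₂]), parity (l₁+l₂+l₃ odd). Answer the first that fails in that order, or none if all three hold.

Σmᵢ = 0  ✓
l₃∈[|l₁−l₂|,l₁+l₂]=[2,10], have l₃=8  ✓
Σlᵢ = 18 ⇒ even  ✓

none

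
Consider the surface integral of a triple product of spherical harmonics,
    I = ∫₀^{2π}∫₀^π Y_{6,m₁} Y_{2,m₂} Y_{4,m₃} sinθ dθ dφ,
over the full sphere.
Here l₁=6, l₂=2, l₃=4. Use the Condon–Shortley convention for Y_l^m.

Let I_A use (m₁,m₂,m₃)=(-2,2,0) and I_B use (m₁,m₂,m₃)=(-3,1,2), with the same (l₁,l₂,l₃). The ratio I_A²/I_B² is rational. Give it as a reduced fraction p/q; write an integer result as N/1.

5/18

Same 6,2,4: normalisation and zero-m 3j drop out of the ratio.
A: Δ: 4! 8! 0! / 13! → 1/6435; sum: t=4:+1/13824 = 1/13824; 3j²(6 2 4; -2 2 0) = Δ·Π!·Σ² = 14/1287  (sign +1)
B: Δ: 4! 8! 0! / 13! → 1/6435; sum: t=3:−1/8640 = -1/8640; 3j²(6 2 4; -3 1 2) = Δ·Π!·Σ² = 28/715  (sign -1)
I_A²/I_B² = (14/1287)/(28/715) = 5/18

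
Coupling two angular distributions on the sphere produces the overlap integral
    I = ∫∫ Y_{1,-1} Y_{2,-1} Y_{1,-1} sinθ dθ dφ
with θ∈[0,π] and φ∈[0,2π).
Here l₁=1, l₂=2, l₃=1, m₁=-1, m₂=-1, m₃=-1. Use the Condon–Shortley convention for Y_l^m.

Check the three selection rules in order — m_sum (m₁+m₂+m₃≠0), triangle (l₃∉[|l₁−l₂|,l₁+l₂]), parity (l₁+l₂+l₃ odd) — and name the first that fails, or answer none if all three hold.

m_sum

Σmᵢ = -3  ✗
l₃∈[|l₁−l₂|,l₁+l₂]=[1,3], have l₃=1
Σlᵢ = 4 ⇒ even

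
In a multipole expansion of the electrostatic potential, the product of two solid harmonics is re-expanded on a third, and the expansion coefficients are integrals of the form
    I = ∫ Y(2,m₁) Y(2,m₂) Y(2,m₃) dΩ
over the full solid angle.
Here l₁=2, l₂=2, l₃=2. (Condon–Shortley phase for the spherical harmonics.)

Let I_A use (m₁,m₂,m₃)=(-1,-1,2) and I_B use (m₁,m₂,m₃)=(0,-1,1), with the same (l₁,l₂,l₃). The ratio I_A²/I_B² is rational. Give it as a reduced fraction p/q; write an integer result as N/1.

6/1

Shared (l₁,l₂,l₃)=(2,2,2): N and (l;000)² cancel in I_A²/I_B².
A: Δ = 2!·2!·2!/7! = 1/630; Racah Σ t=1..1: t=1:−1/4 = -1/4; ⇒ 3j(2 2 2; -1 -1 2)² = 3/35, sgn -1
B: Δ = 2!·2!·2!/7! = 1/630; Racah Σ t=0..1: t=0:+1/4 t=1:−1/2 = -1/4; ⇒ 3j(2 2 2; 0 -1 1)² = 1/70, sgn +1
I_A²/I_B² = (3/35)/(1/70) = 6/1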